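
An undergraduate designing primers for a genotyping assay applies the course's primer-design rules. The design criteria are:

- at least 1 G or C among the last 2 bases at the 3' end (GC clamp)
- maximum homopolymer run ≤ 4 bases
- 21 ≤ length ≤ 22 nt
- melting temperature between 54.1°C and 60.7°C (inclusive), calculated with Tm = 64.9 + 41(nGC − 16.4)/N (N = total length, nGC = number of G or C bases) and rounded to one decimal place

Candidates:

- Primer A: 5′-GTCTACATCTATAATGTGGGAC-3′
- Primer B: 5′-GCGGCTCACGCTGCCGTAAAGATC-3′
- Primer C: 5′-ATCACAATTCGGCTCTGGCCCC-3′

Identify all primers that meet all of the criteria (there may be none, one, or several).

Primer A (22 nt, A=6 T=7 G=5 C=4): 3' end AC has 1 G/C ✓; longest run = 3 ✓; length 22 ✓; Tm = 64.9 + 41·(9 − 16.4)/22 = 51.1°C, outside 54.1–60.7°C ✗ — fails.
Primer B (24 nt, A=5 T=4 G=7 C=8): 3' end TC has 1 G/C ✓; longest run = 3 ✓; length 24, outside 21–22 ✗; Tm = 64.9 + 41·(15 − 16.4)/24 = 62.5°C, outside 54.1–60.7°C ✗ — fails.
Primer C (22 nt, A=4 T=5 G=4 C=9): 3' end CC has 2 G/C ✓; longest run = 4 ✓; length 22 ✓; Tm = 64.9 + 41·(13 − 16.4)/22 = 58.6°C ✓ — passes.

Primer C only.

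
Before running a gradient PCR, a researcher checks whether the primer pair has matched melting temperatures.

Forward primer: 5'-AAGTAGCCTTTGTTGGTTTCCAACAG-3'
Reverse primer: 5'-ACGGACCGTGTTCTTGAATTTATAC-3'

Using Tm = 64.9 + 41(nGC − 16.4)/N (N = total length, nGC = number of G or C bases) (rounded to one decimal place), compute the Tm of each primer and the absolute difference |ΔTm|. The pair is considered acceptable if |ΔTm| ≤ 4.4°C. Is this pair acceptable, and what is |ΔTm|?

|ΔTm| = 2.0°C; the pair is acceptable.

Forward: G+C = 11, N = 26 → Tm = 64.9 + 41·(11 − 16.4)/26 = 56.4°C.
Reverse: G+C = 10, N = 25 → Tm = 64.9 + 41·(10 − 16.4)/25 = 54.4°C.
|ΔTm| = |56.4 − 54.4| = 2.0°C, ≤ 4.4°C.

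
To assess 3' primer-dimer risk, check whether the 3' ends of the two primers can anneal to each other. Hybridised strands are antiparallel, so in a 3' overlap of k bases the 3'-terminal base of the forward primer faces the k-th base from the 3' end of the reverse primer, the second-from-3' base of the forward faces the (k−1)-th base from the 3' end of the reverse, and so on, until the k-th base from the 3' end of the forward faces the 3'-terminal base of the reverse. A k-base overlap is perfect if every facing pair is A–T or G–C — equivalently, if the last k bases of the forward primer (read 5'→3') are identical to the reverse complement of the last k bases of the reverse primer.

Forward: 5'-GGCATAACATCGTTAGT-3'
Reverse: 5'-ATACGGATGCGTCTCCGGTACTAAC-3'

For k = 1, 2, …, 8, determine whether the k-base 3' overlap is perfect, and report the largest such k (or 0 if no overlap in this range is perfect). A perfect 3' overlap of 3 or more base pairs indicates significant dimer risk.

Last 8 bases (5'→3') — forward …TCGTTAGT, reverse …GTACTAAC.
Reverse complement of the reverse primer's last 8 bases: GTTAGTAC; its first k bases are the reverse complement of the reverse primer's last k bases, so a perfect k-base overlap needs the forward primer's last k bases to equal them.
Comparing (forward last k vs required): k=1: T vs G ✗; k=2: GT vs GT ✓; k=3: AGT vs GTT ✗; k=4: TAGT vs GTTA ✗; k=5: TTAGT vs GTTAG ✗; k=6: GTTAGT vs GTTAGT ✓; k=7: CGTTAGT vs GTTAGTA ✗; k=8: TCGTTAGT vs GTTAGTAC ✗.
Perfect overlaps at k = 2, 6; the largest is 6.

Longest perfect overlap: 6 complementary base pairs; significant dimer risk (threshold 3).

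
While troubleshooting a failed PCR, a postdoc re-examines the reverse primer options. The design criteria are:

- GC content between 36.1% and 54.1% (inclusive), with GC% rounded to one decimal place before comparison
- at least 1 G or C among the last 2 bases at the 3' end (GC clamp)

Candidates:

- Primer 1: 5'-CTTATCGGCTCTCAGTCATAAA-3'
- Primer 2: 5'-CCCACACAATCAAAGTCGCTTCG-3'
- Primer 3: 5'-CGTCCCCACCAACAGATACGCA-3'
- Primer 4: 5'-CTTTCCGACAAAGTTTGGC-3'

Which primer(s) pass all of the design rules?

Primer 2 and Primer 4.

Primer 1 (22 nt, A=6 T=7 G=3 C=6): GC 9/22 = 40.9% ✓; 3' end AA has 0 G/C, need ≥1 ✗ — fails.
Primer 2 (23 nt, A=7 T=4 G=3 C=9): GC 12/23 = 52.2% ✓; 3' end CG has 2 G/C ✓ — passes.
Primer 3 (22 nt, A=7 T=2 G=3 C=10): GC 13/22 = 59.1%, outside 36.1–54.1% ✗; 3' end CA has 1 G/C ✓ — fails.
Primer 4 (19 nt, A=4 T=6 G=4 C=5): GC 9/19 = 47.4% ✓; 3' end GC has 2 G/C ✓ — passes.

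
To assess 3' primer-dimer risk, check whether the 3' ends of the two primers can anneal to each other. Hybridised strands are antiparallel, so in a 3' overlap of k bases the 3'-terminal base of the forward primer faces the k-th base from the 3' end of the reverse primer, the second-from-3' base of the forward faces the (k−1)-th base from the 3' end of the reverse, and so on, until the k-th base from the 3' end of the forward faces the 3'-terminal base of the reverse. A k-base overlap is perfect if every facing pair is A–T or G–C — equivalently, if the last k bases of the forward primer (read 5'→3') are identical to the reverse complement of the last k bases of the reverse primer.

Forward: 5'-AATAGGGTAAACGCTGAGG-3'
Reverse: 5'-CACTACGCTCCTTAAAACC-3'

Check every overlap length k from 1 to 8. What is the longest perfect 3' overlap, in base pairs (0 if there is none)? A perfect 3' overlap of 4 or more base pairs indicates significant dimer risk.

Longest perfect overlap: 2 complementary base pairs; below the dimer-risk threshold (threshold 4).

Last 8 bases (5'→3') — forward …CGCTGAGG, reverse …TTAAAACC.
Reverse complement of the reverse primer's last 8 bases: GGTTTTAA; its first k bases are the reverse complement of the reverse primer's last k bases, so a perfect k-base overlap needs the forward primer's last k bases to equal them.
Comparing (forward last k vs required): k=1: G vs G ✓; k=2: GG vs GG ✓; k=3: AGG vs GGT ✗; k=4: GAGG vs GGTT ✗; k=5: TGAGG vs GGTTT ✗; k=6: CTGAGG vs GGTTTT ✗; k=7: GCTGAGG vs GGTTTTA ✗; k=8: CGCTGAGG vs GGTTTTAA ✗.
Perfect overlaps at k = 1, 2; the largest is 2.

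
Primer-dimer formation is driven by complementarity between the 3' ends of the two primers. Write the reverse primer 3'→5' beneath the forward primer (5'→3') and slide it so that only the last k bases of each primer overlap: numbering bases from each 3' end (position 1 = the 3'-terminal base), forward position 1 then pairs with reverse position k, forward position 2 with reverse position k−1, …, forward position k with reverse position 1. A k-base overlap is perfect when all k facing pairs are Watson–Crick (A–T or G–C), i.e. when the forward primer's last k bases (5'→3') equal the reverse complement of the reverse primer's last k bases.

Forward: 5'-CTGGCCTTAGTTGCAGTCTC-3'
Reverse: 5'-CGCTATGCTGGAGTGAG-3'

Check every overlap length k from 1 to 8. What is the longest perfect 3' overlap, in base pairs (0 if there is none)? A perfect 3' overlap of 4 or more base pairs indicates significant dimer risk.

Last 8 bases (5'→3') — forward …GCAGTCTC, reverse …GGAGTGAG.
Reverse complement of the reverse primer's last 8 bases: CTCACTCC; its first k bases are the reverse complement of the reverse primer's last k bases, so a perfect k-base overlap needs the forward primer's last k bases to equal them.
Comparing (forward last k vs required): k=1: C vs C ✓; k=2: TC vs CT ✗; k=3: CTC vs CTC ✓; k=4: TCTC vs CTCA ✗; k=5: GTCTC vs CTCAC ✗; k=6: AGTCTC vs CTCACT ✗; k=7: CAGTCTC vs CTCACTC ✗; k=8: GCAGTCTC vs CTCACTCC ✗.
Perfect overlaps at k = 1, 3; the largest is 3.

Longest perfect overlap: 3 complementary base pairs; below the dimer-risk threshold (threshold 4).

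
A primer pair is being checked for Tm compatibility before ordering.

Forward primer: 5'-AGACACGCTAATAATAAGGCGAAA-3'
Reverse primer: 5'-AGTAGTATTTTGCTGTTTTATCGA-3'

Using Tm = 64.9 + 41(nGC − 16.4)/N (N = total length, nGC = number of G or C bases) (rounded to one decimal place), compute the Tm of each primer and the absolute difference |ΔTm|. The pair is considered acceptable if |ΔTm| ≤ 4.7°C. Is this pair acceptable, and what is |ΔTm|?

Forward: G+C = 9, N = 24 → Tm = 64.9 + 41·(9 − 16.4)/24 = 52.3°C.
Reverse: G+C = 7, N = 24 → Tm = 64.9 + 41·(7 − 16.4)/24 = 48.8°C.
|ΔTm| = |52.3 − 48.8| = 3.5°C, ≤ 4.7°C.

|ΔTm| = 3.5°C; the pair is acceptable.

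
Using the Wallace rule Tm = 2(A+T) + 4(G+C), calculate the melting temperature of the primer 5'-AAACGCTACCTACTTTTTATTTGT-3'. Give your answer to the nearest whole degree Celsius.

62°C

Base counts: A=6, T=11, G=2, C=5 (length 24).
Tm = 2·(6+11) + 4·(2+5) = 2·17 + 4·7 = 34 + 28 = 62°C.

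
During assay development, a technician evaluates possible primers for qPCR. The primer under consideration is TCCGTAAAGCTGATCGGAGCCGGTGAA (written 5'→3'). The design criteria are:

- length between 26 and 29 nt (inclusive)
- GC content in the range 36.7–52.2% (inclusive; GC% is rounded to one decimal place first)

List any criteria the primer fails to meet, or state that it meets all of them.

Base counts: A=7, T=5, G=9, C=6 (length 27).
length: length 27 ✓
GC content: GC 15/27 = 55.6%, outside 36.7–52.2% ✗

Fails: GC content.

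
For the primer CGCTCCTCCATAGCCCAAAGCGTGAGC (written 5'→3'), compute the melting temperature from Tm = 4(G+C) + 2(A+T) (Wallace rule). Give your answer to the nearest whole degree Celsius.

88°C

Base counts: A=6, T=4, G=6, C=11 (length 27).
Tm = 2·(6+4) + 4·(6+11) = 2·10 + 4·17 = 20 + 68 = 88°C.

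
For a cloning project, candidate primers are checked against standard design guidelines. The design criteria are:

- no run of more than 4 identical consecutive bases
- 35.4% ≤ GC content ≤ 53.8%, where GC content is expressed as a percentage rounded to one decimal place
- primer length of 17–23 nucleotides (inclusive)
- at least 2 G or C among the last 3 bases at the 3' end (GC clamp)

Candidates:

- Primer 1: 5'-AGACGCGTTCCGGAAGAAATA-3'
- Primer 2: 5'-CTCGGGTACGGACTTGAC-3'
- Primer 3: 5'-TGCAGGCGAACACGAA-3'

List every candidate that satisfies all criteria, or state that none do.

None of the candidates satisfy all criteria.

Primer 1 (21 nt, A=8 T=3 G=6 C=4): longest run = 3 ✓; GC 10/21 = 47.6% ✓; length 21 ✓; 3' end ATA has 0 G/C, need ≥2 ✗ — fails.
Primer 2 (18 nt, A=3 T=4 G=6 C=5): longest run = 3 ✓; GC 11/18 = 61.1%, outside 35.4–53.8% ✗; length 18 ✓; 3' end GAC has 2 G/C ✓ — fails.
Primer 3 (16 nt, A=6 T=1 G=5 C=4): longest run = 2 ✓; GC 9/16 = 56.3%, outside 35.4–53.8% ✗; length 16, outside 17–23 ✗; 3' end GAA has 1 G/C, need ≥2 ✗ — fails.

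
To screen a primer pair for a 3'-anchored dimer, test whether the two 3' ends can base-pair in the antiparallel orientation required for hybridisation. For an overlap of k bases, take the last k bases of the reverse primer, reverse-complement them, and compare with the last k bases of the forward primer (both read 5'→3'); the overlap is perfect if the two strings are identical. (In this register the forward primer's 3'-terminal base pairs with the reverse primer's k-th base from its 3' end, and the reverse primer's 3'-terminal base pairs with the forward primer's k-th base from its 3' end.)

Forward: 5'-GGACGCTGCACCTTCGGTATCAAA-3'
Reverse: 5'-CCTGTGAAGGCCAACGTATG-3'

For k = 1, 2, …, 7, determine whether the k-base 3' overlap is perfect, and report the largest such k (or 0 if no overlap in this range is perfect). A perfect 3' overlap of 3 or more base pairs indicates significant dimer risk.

Longest perfect overlap: 0 complementary base pairs; below the dimer-risk threshold (threshold 3).

Last 7 bases (5'→3') — forward …TATCAAA, reverse …ACGTATG.
Reverse complement of the reverse primer's last 7 bases: CATACGT; its first k bases are the reverse complement of the reverse primer's last k bases, so a perfect k-base overlap needs the forward primer's last k bases to equal them.
Comparing (forward last k vs required): k=1: A vs C ✗; k=2: AA vs CA ✗; k=3: AAA vs CAT ✗; k=4: CAAA vs CATA ✗; k=5: TCAAA vs CATAC ✗; k=6: ATCAAA vs CATACG ✗; k=7: TATCAAA vs CATACGT ✗.
No overlap length from 1 to 7 is perfect, so the longest perfect 3' overlap is 0.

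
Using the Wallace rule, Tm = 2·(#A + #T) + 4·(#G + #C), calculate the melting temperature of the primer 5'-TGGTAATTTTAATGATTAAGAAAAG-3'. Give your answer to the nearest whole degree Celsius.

Base counts: A=11, T=9, G=5, C=0 (length 25).
Tm = 2·(11+9) + 4·(5+0) = 2·20 + 4·5 = 40 + 20 = 60°C.

60°C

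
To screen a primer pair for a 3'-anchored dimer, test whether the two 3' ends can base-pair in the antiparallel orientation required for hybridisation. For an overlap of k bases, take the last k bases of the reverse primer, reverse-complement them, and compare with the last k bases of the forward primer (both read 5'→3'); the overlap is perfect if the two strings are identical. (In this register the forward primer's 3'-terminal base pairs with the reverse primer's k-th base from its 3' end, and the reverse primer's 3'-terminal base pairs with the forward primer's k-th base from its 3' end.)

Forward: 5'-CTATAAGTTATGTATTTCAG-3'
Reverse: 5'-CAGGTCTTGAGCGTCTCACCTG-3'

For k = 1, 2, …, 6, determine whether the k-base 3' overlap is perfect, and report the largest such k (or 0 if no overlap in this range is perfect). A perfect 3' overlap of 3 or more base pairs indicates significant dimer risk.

Longest perfect overlap: 3 complementary base pairs; significant dimer risk (threshold 3).

Last 6 bases (5'→3') — forward …TTTCAG, reverse …CACCTG.
Reverse complement of the reverse primer's last 6 bases: CAGGTG; its first k bases are the reverse complement of the reverse primer's last k bases, so a perfect k-base overlap needs the forward primer's last k bases to equal them.
Comparing (forward last k vs required): k=1: G vs C ✗; k=2: AG vs CA ✗; k=3: CAG vs CAG ✓; k=4: TCAG vs CAGG ✗; k=5: TTCAG vs CAGGT ✗; k=6: TTTCAG vs CAGGTG ✗.
Only k = 3 is perfect, so the longest perfect 3' overlap is 3.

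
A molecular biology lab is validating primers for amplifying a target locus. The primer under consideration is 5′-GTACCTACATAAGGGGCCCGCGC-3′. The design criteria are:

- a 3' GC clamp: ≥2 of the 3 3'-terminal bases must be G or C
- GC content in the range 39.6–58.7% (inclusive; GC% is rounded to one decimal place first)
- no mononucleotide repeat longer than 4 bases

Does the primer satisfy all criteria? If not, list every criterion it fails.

Fails: GC content.

Base counts: A=5, T=3, G=7, C=8 (length 23).
GC clamp: 3' end CGC has 3 G/C ✓
GC content: GC 15/23 = 65.2%, outside 39.6–58.7% ✗
homopolymer run: longest run = 4 ✓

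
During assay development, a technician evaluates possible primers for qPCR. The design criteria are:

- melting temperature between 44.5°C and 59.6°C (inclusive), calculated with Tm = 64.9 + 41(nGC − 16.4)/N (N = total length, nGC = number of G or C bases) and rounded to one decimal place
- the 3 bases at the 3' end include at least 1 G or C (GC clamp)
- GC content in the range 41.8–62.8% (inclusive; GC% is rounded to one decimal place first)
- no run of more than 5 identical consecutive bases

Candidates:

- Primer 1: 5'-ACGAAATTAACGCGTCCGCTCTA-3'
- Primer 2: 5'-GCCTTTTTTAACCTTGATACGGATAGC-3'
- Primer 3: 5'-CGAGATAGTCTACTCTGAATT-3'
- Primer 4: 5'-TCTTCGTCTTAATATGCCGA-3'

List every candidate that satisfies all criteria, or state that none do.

Primer 1 only.

Primer 1 (23 nt, A=7 T=5 G=4 C=7): Tm = 64.9 + 41·(11 − 16.4)/23 = 55.3°C ✓; 3' end CTA has 1 G/C ✓; GC 11/23 = 47.8% ✓; longest run = 3 ✓ — passes.
Primer 2 (27 nt, A=6 T=10 G=5 C=6): Tm = 64.9 + 41·(11 − 16.4)/27 = 56.7°C ✓; 3' end AGC has 2 G/C ✓; GC 11/27 = 40.7%, outside 41.8–62.8% ✗; longest run = 6, exceeds 5 ✗ — fails.
Primer 3 (21 nt, A=6 T=7 G=4 C=4): Tm = 64.9 + 41·(8 − 16.4)/21 = 48.5°C ✓; 3' end ATT has 0 G/C, need ≥1 ✗; GC 8/21 = 38.1%, outside 41.8–62.8% ✗; longest run = 2 ✓ — fails.
Primer 4 (20 nt, A=4 T=8 G=3 C=5): Tm = 64.9 + 41·(8 − 16.4)/20 = 47.7°C ✓; 3' end CGA has 2 G/C ✓; GC 8/20 = 40.0%, outside 41.8–62.8% ✗; longest run = 2 ✓ — fails.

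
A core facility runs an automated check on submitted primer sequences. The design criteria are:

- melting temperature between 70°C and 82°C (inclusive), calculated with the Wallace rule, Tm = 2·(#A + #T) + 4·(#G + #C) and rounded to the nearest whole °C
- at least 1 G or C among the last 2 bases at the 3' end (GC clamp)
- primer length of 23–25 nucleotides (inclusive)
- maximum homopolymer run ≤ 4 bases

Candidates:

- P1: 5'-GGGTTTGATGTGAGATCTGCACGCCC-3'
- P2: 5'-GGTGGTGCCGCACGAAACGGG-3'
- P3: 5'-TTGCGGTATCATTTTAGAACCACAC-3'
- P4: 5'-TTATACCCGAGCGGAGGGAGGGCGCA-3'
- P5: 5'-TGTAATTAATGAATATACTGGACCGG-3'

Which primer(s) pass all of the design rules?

P3 only.

P1 (26 nt, A=4 T=7 G=9 C=6): Tm = 2·11 + 4·15 = 82°C ✓; 3' end CC has 2 G/C ✓; length 26, outside 23–25 ✗; longest run = 3 ✓ — fails.
P2 (21 nt, A=4 T=2 G=10 C=5): Tm = 2·6 + 4·15 = 72°C ✓; 3' end GG has 2 G/C ✓; length 21, outside 23–25 ✗; longest run = 3 ✓ — fails.
P3 (25 nt, A=7 T=8 G=4 C=6): Tm = 2·15 + 4·10 = 70°C ✓; 3' end AC has 1 G/C ✓; length 25 ✓; longest run = 4 ✓ — passes.
P4 (26 nt, A=6 T=3 G=11 C=6): Tm = 2·9 + 4·17 = 86°C, outside 70–82°C ✗; 3' end CA has 1 G/C ✓; length 26, outside 23–25 ✗; longest run = 3 ✓ — fails.
P5 (26 nt, A=9 T=8 G=6 C=3): Tm = 2·17 + 4·9 = 70°C ✓; 3' end GG has 2 G/C ✓; length 26, outside 23–25 ✗; longest run = 2 ✓ — fails.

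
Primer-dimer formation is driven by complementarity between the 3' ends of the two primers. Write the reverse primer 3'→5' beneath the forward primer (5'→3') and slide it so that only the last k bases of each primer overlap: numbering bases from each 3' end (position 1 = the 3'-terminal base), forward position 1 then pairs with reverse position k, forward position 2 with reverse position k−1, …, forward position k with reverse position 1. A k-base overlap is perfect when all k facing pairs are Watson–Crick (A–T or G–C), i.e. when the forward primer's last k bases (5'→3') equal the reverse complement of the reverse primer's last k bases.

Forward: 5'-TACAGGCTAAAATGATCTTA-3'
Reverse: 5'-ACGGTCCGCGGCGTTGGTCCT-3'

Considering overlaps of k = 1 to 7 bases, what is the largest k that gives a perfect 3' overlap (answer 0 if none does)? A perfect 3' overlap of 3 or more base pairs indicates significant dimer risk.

Last 7 bases (5'→3') — forward …GATCTTA, reverse …TGGTCCT.
Reverse complement of the reverse primer's last 7 bases: AGGACCA; its first k bases are the reverse complement of the reverse primer's last k bases, so a perfect k-base overlap needs the forward primer's last k bases to equal them.
Comparing (forward last k vs required): k=1: A vs A ✓; k=2: TA vs AG ✗; k=3: TTA vs AGG ✗; k=4: CTTA vs AGGA ✗; k=5: TCTTA vs AGGAC ✗; k=6: ATCTTA vs AGGACC ✗; k=7: GATCTTA vs AGGACCA ✗.
Only k = 1 is perfect, so the longest perfect 3' overlap is 1.

Longest perfect overlap: 1 complementary base pair; below the dimer-risk threshold (threshold 3).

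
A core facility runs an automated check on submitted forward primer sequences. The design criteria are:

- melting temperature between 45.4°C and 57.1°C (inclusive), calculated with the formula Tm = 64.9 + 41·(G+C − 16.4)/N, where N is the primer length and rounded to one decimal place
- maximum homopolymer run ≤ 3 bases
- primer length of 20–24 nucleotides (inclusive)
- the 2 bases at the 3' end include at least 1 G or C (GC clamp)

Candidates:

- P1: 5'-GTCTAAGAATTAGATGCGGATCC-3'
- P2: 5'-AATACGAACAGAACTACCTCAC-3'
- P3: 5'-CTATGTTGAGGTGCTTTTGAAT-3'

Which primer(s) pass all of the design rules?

P1 and P2.

P1 (23 nt, A=7 T=6 G=6 C=4): Tm = 64.9 + 41·(10 − 16.4)/23 = 53.5°C ✓; longest run = 2 ✓; length 23 ✓; 3' end CC has 2 G/C ✓ — passes.
P2 (22 nt, A=10 T=3 G=2 C=7): Tm = 64.9 + 41·(9 − 16.4)/22 = 51.1°C ✓; longest run = 2 ✓; length 22 ✓; 3' end AC has 1 G/C ✓ — passes.
P3 (22 nt, A=4 T=10 G=6 C=2): Tm = 64.9 + 41·(8 − 16.4)/22 = 49.2°C ✓; longest run = 4, exceeds 3 ✗; length 22 ✓; 3' end AT has 0 G/C, need ≥1 ✗ — fails.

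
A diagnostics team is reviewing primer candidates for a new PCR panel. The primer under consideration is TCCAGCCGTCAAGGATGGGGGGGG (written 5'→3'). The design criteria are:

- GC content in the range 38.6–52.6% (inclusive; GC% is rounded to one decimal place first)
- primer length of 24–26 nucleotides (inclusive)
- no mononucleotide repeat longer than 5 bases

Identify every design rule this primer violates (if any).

Base counts: A=4, T=3, G=12, C=5 (length 24).
GC content: GC 17/24 = 70.8%, outside 38.6–52.6% ✗
length: length 24 ✓
homopolymer run: longest run = 8, exceeds 5 ✗

Fails: GC content, homopolymer run.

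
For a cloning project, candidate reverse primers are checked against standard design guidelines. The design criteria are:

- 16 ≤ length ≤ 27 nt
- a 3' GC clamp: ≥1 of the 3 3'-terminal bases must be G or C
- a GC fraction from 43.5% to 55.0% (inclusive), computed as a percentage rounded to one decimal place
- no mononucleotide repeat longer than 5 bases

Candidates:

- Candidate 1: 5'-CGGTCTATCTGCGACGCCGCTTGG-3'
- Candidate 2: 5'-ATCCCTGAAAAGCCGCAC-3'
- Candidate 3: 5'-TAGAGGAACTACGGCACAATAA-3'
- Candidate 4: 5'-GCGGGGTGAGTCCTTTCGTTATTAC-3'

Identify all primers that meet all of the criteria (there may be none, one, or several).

Candidate 1 (24 nt, A=2 T=6 G=8 C=8): length 24 ✓; 3' end TGG has 2 G/C ✓; GC 16/24 = 66.7%, outside 43.5–55.0% ✗; longest run = 2 ✓ — fails.
Candidate 2 (18 nt, A=6 T=2 G=3 C=7): length 18 ✓; 3' end CAC has 2 G/C ✓; GC 10/18 = 55.6%, outside 43.5–55.0% ✗; longest run = 4 ✓ — fails.
Candidate 3 (22 nt, A=10 T=3 G=5 C=4): length 22 ✓; 3' end TAA has 0 G/C, need ≥1 ✗; GC 9/22 = 40.9%, outside 43.5–55.0% ✗; longest run = 2 ✓ — fails.
Candidate 4 (25 nt, A=3 T=9 G=8 C=5): length 25 ✓; 3' end TAC has 1 G/C ✓; GC 13/25 = 52.0% ✓; longest run = 4 ✓ — passes.

Candidate 4 only.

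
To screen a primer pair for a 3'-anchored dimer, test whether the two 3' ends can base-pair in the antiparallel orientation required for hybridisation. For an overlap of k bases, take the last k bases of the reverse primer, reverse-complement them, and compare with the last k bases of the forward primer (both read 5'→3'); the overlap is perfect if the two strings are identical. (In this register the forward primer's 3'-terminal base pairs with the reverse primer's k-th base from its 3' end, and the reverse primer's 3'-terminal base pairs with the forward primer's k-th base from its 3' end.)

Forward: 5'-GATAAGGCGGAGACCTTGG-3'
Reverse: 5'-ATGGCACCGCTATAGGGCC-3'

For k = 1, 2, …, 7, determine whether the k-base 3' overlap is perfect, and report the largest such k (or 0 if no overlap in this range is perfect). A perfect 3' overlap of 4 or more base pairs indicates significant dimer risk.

Longest perfect overlap: 2 complementary base pairs; below the dimer-risk threshold (threshold 4).

Last 7 bases (5'→3') — forward …ACCTTGG, reverse …TAGGGCC.
Reverse complement of the reverse primer's last 7 bases: GGCCCTA; its first k bases are the reverse complement of the reverse primer's last k bases, so a perfect k-base overlap needs the forward primer's last k bases to equal them.
Comparing (forward last k vs required): k=1: G vs G ✓; k=2: GG vs GG ✓; k=3: TGG vs GGC ✗; k=4: TTGG vs GGCC ✗; k=5: CTTGG vs GGCCC ✗; k=6: CCTTGG vs GGCCCT ✗; k=7: ACCTTGG vs GGCCCTA ✗.
Perfect overlaps at k = 1, 2; the largest is 2.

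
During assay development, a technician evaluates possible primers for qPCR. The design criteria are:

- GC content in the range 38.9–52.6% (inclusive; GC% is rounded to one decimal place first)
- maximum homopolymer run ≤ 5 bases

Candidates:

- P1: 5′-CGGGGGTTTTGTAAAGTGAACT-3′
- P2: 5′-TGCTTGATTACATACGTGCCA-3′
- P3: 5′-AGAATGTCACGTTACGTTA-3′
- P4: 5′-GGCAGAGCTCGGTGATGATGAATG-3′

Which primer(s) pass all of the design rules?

P1 and P2.

P1 (22 nt, A=5 T=7 G=8 C=2): GC 10/22 = 45.5% ✓; longest run = 5 ✓ — passes.
P2 (21 nt, A=5 T=7 G=4 C=5): GC 9/21 = 42.9% ✓; longest run = 2 ✓ — passes.
P3 (19 nt, A=6 T=6 G=4 C=3): GC 7/19 = 36.8%, outside 38.9–52.6% ✗; longest run = 2 ✓ — fails.
P4 (24 nt, A=6 T=5 G=10 C=3): GC 13/24 = 54.2%, outside 38.9–52.6% ✗; longest run = 2 ✓ — fails.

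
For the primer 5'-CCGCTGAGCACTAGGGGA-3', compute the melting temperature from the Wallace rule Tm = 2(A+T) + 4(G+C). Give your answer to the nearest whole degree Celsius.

60°C

Base counts: A=4, T=2, G=7, C=5 (length 18).
Tm = 2·(4+2) + 4·(7+5) = 2·6 + 4·12 = 12 + 48 = 60°C.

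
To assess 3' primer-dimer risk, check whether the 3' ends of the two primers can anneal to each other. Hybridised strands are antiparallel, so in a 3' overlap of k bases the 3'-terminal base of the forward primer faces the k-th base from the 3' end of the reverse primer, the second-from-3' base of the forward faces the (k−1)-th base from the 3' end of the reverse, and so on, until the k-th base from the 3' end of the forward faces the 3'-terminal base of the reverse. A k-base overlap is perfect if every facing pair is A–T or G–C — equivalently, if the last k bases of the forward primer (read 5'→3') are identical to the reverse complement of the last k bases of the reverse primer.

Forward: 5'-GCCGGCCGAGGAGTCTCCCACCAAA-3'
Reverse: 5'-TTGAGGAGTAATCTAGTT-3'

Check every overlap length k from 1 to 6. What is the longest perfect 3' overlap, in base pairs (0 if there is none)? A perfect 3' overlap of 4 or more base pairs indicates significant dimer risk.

Last 6 bases (5'→3') — forward …ACCAAA, reverse …CTAGTT.
Reverse complement of the reverse primer's last 6 bases: AACTAG; its first k bases are the reverse complement of the reverse primer's last k bases, so a perfect k-base overlap needs the forward primer's last k bases to equal them.
Comparing (forward last k vs required): k=1: A vs A ✓; k=2: AA vs AA ✓; k=3: AAA vs AAC ✗; k=4: CAAA vs AACT ✗; k=5: CCAAA vs AACTA ✗; k=6: ACCAAA vs AACTAG ✗.
Perfect overlaps at k = 1, 2; the largest is 2.

Longest perfect overlap: 2 complementary base pairs; below the dimer-risk threshold (threshold 4).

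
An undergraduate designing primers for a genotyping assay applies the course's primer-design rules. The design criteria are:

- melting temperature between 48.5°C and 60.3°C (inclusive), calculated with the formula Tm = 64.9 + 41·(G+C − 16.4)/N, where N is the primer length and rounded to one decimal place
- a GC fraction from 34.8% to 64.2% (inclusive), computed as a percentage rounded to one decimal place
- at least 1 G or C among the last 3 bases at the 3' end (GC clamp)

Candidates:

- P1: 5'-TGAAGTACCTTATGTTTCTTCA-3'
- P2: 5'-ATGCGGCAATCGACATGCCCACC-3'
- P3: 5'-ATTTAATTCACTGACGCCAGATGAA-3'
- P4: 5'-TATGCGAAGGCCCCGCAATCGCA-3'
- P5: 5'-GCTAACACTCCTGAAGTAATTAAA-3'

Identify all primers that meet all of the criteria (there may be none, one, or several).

P3 only.

P1 (22 nt, A=5 T=10 G=3 C=4): Tm = 64.9 + 41·(7 − 16.4)/22 = 47.4°C, outside 48.5–60.3°C ✗; GC 7/22 = 31.8%, outside 34.8–64.2% ✗; 3' end TCA has 1 G/C ✓ — fails.
P2 (23 nt, A=6 T=3 G=5 C=9): Tm = 64.9 + 41·(14 − 16.4)/23 = 60.6°C, outside 48.5–60.3°C ✗; GC 14/23 = 60.9% ✓; 3' end ACC has 2 G/C ✓ — fails.
P3 (25 nt, A=9 T=7 G=4 C=5): Tm = 64.9 + 41·(9 − 16.4)/25 = 52.8°C ✓; GC 9/25 = 36.0% ✓; 3' end GAA has 1 G/C ✓ — passes.
P4 (23 nt, A=6 T=3 G=6 C=8): Tm = 64.9 + 41·(14 − 16.4)/23 = 60.6°C, outside 48.5–60.3°C ✗; GC 14/23 = 60.9% ✓; 3' end GCA has 2 G/C ✓ — fails.
P5 (24 nt, A=10 T=6 G=3 C=5): Tm = 64.9 + 41·(8 − 16.4)/24 = 50.6°C ✓; GC 8/24 = 33.3%, outside 34.8–64.2% ✗; 3' end AAA has 0 G/C, need ≥1 ✗ — fails.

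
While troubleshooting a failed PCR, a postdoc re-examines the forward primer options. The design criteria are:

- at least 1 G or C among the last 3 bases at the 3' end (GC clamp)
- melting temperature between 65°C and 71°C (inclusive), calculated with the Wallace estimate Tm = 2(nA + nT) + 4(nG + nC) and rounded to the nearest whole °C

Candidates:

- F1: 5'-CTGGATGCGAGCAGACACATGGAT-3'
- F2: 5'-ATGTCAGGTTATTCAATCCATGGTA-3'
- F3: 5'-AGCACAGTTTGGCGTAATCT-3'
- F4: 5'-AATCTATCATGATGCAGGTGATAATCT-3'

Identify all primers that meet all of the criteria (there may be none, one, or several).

F2 only.

F1 (24 nt, A=7 T=4 G=8 C=5): 3' end GAT has 1 G/C ✓; Tm = 2·11 + 4·13 = 74°C, outside 65–71°C ✗ — fails.
F2 (25 nt, A=7 T=9 G=5 C=4): 3' end GTA has 1 G/C ✓; Tm = 2·16 + 4·9 = 68°C ✓ — passes.
F3 (20 nt, A=5 T=6 G=5 C=4): 3' end TCT has 1 G/C ✓; Tm = 2·11 + 4·9 = 58°C, outside 65–71°C ✗ — fails.
F4 (27 nt, A=9 T=9 G=5 C=4): 3' end TCT has 1 G/C ✓; Tm = 2·18 + 4·9 = 72°C, outside 65–71°C ✗ — fails.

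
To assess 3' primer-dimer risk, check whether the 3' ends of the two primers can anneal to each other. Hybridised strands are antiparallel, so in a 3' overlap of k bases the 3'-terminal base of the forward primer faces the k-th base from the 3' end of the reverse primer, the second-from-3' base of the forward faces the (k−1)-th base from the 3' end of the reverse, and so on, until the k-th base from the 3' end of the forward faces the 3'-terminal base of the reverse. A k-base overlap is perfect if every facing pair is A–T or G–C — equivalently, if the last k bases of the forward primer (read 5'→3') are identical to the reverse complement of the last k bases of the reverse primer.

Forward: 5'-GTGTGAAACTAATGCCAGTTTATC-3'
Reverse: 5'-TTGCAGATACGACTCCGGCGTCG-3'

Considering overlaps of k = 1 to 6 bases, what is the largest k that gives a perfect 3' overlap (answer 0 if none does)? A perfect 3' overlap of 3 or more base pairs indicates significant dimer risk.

Last 6 bases (5'→3') — forward …TTTATC, reverse …GCGTCG.
Reverse complement of the reverse primer's last 6 bases: CGACGC; its first k bases are the reverse complement of the reverse primer's last k bases, so a perfect k-base overlap needs the forward primer's last k bases to equal them.
Comparing (forward last k vs required): k=1: C vs C ✓; k=2: TC vs CG ✗; k=3: ATC vs CGA ✗; k=4: TATC vs CGAC ✗; k=5: TTATC vs CGACG ✗; k=6: TTTATC vs CGACGC ✗.
Only k = 1 is perfect, so the longest perfect 3' overlap is 1.

Longest perfect overlap: 1 complementary base pair; below the dimer-risk threshold (threshold 3).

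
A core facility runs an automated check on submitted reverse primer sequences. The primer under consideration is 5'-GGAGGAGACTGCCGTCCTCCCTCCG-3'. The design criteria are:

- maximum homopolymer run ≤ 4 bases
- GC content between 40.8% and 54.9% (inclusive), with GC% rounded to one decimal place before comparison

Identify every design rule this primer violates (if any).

Fails: GC content.

Base counts: A=3, T=4, G=8, C=10 (length 25).
homopolymer run: longest run = 3 ✓
GC content: GC 18/25 = 72.0%, outside 40.8–54.9% ✗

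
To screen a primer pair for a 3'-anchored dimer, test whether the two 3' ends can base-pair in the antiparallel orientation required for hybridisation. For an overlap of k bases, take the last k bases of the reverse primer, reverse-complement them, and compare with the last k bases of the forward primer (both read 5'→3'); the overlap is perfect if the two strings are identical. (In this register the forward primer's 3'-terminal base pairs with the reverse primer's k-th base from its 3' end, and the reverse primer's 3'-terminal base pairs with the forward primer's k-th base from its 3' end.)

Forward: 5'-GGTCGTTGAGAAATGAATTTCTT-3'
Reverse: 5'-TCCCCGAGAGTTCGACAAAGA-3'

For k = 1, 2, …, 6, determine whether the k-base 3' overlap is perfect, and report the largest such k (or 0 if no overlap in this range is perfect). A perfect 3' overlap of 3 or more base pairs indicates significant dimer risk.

Last 6 bases (5'→3') — forward …TTTCTT, reverse …CAAAGA.
Reverse complement of the reverse primer's last 6 bases: TCTTTG; its first k bases are the reverse complement of the reverse primer's last k bases, so a perfect k-base overlap needs the forward primer's last k bases to equal them.
Comparing (forward last k vs required): k=1: T vs T ✓; k=2: TT vs TC ✗; k=3: CTT vs TCT ✗; k=4: TCTT vs TCTT ✓; k=5: TTCTT vs TCTTT ✗; k=6: TTTCTT vs TCTTTG ✗.
Perfect overlaps at k = 1, 4; the largest is 4.

Longest perfect overlap: 4 complementary base pairs; significant dimer risk (threshold 3).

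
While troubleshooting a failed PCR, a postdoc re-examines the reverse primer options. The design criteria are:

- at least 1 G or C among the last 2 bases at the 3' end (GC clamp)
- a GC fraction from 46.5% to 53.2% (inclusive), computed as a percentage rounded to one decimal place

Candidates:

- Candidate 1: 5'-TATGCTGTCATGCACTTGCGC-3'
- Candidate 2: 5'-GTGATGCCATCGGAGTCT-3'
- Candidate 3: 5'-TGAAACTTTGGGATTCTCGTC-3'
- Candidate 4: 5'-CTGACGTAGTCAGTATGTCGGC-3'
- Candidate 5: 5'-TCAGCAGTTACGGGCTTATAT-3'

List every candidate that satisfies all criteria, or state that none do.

Candidate 1 only.

Candidate 1 (21 nt, A=3 T=7 G=5 C=6): 3' end GC has 2 G/C ✓; GC 11/21 = 52.4% ✓ — passes.
Candidate 2 (18 nt, A=3 T=5 G=6 C=4): 3' end CT has 1 G/C ✓; GC 10/18 = 55.6%, outside 46.5–53.2% ✗ — fails.
Candidate 3 (21 nt, A=4 T=8 G=5 C=4): 3' end TC has 1 G/C ✓; GC 9/21 = 42.9%, outside 46.5–53.2% ✗ — fails.
Candidate 4 (22 nt, A=4 T=6 G=7 C=5): 3' end GC has 2 G/C ✓; GC 12/22 = 54.5%, outside 46.5–53.2% ✗ — fails.
Candidate 5 (21 nt, A=5 T=7 G=5 C=4): 3' end AT has 0 G/C, need ≥1 ✗; GC 9/21 = 42.9%, outside 46.5–53.2% ✗ — fails.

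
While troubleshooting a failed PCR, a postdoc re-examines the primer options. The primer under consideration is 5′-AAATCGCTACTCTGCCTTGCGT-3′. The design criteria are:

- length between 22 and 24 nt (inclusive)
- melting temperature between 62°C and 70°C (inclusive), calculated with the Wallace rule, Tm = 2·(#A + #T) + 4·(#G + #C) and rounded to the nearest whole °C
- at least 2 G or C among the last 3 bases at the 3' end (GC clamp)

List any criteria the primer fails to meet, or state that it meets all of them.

Base counts: A=4, T=7, G=4, C=7 (length 22).
length: length 22 ✓
Tm: Tm = 2·11 + 4·11 = 66°C ✓
GC clamp: 3' end CGT has 2 G/C ✓

Meets all criteria.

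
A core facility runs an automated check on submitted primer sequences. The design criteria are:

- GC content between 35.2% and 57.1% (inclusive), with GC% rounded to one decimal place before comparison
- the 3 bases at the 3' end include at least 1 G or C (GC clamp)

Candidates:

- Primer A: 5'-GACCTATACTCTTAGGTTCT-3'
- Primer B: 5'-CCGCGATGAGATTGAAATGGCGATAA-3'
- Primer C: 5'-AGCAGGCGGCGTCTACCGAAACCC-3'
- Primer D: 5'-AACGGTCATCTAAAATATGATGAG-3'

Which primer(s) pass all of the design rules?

Primer A only.

Primer A (20 nt, A=4 T=8 G=3 C=5): GC 8/20 = 40.0% ✓; 3' end TCT has 1 G/C ✓ — passes.
Primer B (26 nt, A=9 T=5 G=8 C=4): GC 12/26 = 46.2% ✓; 3' end TAA has 0 G/C, need ≥1 ✗ — fails.
Primer C (24 nt, A=6 T=2 G=7 C=9): GC 16/24 = 66.7%, outside 35.2–57.1% ✗; 3' end CCC has 3 G/C ✓ — fails.
Primer D (24 nt, A=10 T=6 G=5 C=3): GC 8/24 = 33.3%, outside 35.2–57.1% ✗; 3' end GAG has 2 G/C ✓ — fails.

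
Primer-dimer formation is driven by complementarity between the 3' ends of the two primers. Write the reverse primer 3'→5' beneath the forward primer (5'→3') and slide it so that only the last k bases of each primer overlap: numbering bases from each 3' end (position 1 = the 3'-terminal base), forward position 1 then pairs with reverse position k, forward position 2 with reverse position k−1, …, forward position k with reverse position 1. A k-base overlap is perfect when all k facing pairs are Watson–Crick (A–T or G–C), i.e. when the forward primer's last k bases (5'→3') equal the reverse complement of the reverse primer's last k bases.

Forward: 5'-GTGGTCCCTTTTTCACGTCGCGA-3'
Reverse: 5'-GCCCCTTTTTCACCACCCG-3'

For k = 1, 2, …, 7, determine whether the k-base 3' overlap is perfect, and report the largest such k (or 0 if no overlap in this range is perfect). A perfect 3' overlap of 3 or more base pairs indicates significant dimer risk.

Longest perfect overlap: 0 complementary base pairs; below the dimer-risk threshold (threshold 3).

Last 7 bases (5'→3') — forward …GTCGCGA, reverse …CCACCCG.
Reverse complement of the reverse primer's last 7 bases: CGGGTGG; its first k bases are the reverse complement of the reverse primer's last k bases, so a perfect k-base overlap needs the forward primer's last k bases to equal them.
Comparing (forward last k vs required): k=1: A vs C ✗; k=2: GA vs CG ✗; k=3: CGA vs CGG ✗; k=4: GCGA vs CGGG ✗; k=5: CGCGA vs CGGGT ✗; k=6: TCGCGA vs CGGGTG ✗; k=7: GTCGCGA vs CGGGTGG ✗.
No overlap length from 1 to 7 is perfect, so the longest perfect 3' overlap is 0.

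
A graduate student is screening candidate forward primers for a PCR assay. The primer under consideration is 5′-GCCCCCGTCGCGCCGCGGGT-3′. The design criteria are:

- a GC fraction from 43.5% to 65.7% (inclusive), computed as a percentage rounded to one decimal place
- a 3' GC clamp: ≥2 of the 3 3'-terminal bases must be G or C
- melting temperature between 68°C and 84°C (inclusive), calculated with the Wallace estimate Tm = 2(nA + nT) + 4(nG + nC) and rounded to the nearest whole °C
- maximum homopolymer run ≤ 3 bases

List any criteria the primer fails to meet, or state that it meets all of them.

Base counts: A=0, T=2, G=8, C=10 (length 20).
GC content: GC 18/20 = 90.0%, outside 43.5–65.7% ✗
GC clamp: 3' end GGT has 2 G/C ✓
Tm: Tm = 2·2 + 4·18 = 76°C ✓
homopolymer run: longest run = 5, exceeds 3 ✗

Fails: GC content, homopolymer run.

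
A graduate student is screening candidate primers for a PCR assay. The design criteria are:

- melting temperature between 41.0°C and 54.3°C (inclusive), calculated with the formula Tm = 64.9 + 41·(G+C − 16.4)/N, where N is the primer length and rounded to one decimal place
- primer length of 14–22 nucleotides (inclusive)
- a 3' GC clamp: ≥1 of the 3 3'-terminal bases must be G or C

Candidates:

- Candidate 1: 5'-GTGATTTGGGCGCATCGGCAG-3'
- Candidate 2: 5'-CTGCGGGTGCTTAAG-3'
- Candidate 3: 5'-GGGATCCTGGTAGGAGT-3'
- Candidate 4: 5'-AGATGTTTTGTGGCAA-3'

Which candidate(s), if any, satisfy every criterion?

Candidate 1 (21 nt, A=3 T=5 G=9 C=4): Tm = 64.9 + 41·(13 − 16.4)/21 = 58.3°C, outside 41.0–54.3°C ✗; length 21 ✓; 3' end CAG has 2 G/C ✓ — fails.
Candidate 2 (15 nt, A=2 T=4 G=6 C=3): Tm = 64.9 + 41·(9 − 16.4)/15 = 44.7°C ✓; length 15 ✓; 3' end AAG has 1 G/C ✓ — passes.
Candidate 3 (17 nt, A=3 T=4 G=8 C=2): Tm = 64.9 + 41·(10 − 16.4)/17 = 49.5°C ✓; length 17 ✓; 3' end AGT has 1 G/C ✓ — passes.
Candidate 4 (16 nt, A=4 T=6 G=5 C=1): Tm = 64.9 + 41·(6 − 16.4)/16 = 38.3°C, outside 41.0–54.3°C ✗; length 16 ✓; 3' end CAA has 1 G/C ✓ — fails.

Candidate 2 and Candidate 3.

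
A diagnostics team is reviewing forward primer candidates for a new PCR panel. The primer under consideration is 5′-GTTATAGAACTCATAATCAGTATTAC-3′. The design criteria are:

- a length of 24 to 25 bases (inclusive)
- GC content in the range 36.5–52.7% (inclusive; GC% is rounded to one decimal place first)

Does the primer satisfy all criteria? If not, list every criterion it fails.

Base counts: A=10, T=9, G=3, C=4 (length 26).
length: length 26, outside 24–25 ✗
GC content: GC 7/26 = 26.9%, outside 36.5–52.7% ✗

Fails: length, GC content.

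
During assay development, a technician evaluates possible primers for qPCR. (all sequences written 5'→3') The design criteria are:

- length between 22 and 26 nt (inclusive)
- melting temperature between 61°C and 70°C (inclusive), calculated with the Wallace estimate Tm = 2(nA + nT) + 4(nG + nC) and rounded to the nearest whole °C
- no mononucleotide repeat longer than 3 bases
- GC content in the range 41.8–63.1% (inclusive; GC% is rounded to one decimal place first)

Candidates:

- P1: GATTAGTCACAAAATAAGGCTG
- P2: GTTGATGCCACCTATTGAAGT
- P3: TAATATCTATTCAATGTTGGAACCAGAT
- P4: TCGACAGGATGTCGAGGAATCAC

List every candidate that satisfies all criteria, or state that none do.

P4 only.

P1 (22 nt, A=9 T=5 G=5 C=3): length 22 ✓; Tm = 2·14 + 4·8 = 60°C, outside 61–70°C ✗; longest run = 4, exceeds 3 ✗; GC 8/22 = 36.4%, outside 41.8–63.1% ✗ — fails.
P2 (21 nt, A=5 T=7 G=5 C=4): length 21, outside 22–26 ✗; Tm = 2·12 + 4·9 = 60°C, outside 61–70°C ✗; longest run = 2 ✓; GC 9/21 = 42.9% ✓ — fails.
P3 (28 nt, A=10 T=10 G=4 C=4): length 28, outside 22–26 ✗; Tm = 2·20 + 4·8 = 72°C, outside 61–70°C ✗; longest run = 2 ✓; GC 8/28 = 28.6%, outside 41.8–63.1% ✗ — fails.
P4 (23 nt, A=7 T=4 G=7 C=5): length 23 ✓; Tm = 2·11 + 4·12 = 70°C ✓; longest run = 2 ✓; GC 12/23 = 52.2% ✓ — passes.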